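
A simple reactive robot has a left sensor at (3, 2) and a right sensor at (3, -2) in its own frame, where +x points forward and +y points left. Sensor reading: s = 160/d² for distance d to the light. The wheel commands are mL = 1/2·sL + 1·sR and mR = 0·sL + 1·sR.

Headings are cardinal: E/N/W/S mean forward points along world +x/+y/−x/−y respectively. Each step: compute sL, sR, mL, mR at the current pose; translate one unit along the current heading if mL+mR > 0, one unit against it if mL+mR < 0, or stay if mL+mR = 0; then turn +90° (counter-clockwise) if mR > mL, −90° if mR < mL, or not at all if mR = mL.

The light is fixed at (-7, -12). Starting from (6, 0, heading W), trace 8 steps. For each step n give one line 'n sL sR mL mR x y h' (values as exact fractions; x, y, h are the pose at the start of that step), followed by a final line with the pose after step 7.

n=0: pose=(6,0,W); sL=4/5, sR=20/37; mL=174/185, mR=20/37; mL+mR=274/185 → advance +1; mR−mL=-2/5 → turn -1·90°
n=1: pose=(5,0,N); sL=32/65, sR=160/421; mL=17136/27365, mR=160/421; mL+mR=27536/27365 → advance +1; mR−mL=-16/65 → turn -1·90°
n=2: pose=(5,1,E); sL=16/45, sR=80/173; mL=4984/7785, mR=80/173; mL+mR=8584/7785 → advance +1; mR−mL=-8/45 → turn -1·90°
n=3: pose=(6,1,S); sL=32/65, sR=160/221; mL=1072/1105, mR=160/221; mL+mR=144/85 → advance +1; mR−mL=-16/65 → turn -1·90°
n=4: pose=(6,0,W); sL=4/5, sR=20/37; mL=174/185, mR=20/37; mL+mR=274/185 → advance +1; mR−mL=-2/5 → turn -1·90°
n=5: pose=(5,0,N); sL=32/65, sR=160/421; mL=17136/27365, mR=160/421; mL+mR=27536/27365 → advance +1; mR−mL=-16/65 → turn -1·90°
n=6: pose=(5,1,E); sL=16/45, sR=80/173; mL=4984/7785, mR=80/173; mL+mR=8584/7785 → advance +1; mR−mL=-8/45 → turn -1·90°
n=7: pose=(6,1,S); sL=32/65, sR=160/221; mL=1072/1105, mR=160/221; mL+mR=144/85 → advance +1; mR−mL=-16/65 → turn -1·90°

0 4/5 20/37 174/185 20/37 6 0 W
1 32/65 160/421 17136/27365 160/421 5 0 N
2 16/45 80/173 4984/7785 80/173 5 1 E
3 32/65 160/221 1072/1105 160/221 6 1 S
4 4/5 20/37 174/185 20/37 6 0 W
5 32/65 160/421 17136/27365 160/421 5 0 N
6 16/45 80/173 4984/7785 80/173 5 1 E
7 32/65 160/221 1072/1105 160/221 6 1 S
final 6 0 W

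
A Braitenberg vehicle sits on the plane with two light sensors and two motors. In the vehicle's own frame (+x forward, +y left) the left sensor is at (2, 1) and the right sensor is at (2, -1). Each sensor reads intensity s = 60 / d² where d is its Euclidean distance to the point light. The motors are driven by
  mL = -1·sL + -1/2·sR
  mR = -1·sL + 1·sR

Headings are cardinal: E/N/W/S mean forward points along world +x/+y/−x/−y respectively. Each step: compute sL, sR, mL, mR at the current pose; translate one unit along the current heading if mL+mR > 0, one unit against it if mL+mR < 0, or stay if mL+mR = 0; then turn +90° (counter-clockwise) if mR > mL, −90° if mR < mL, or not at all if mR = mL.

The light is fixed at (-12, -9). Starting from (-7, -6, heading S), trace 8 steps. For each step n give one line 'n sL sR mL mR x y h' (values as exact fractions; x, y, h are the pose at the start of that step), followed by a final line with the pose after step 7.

n=0: pose=(-7,-6,S); sL=60/37, sR=60/17; mL=-2130/629, mR=1200/629; mL+mR=-930/629 → advance -1; mR−mL=90/17 → turn +1·90°
n=1: pose=(-7,-5,E); sL=30/37, sR=30/29; mL=-1425/1073, mR=240/1073; mL+mR=-1185/1073 → advance -1; mR−mL=45/29 → turn +1·90°
n=2: pose=(-8,-5,N); sL=4/3, sR=60/61; mL=-334/183, mR=-64/183; mL+mR=-398/183 → advance -1; mR−mL=90/61 → turn +1·90°
n=3: pose=(-8,-6,W); sL=15/2, sR=3; mL=-9, mR=-9/2; mL+mR=-27/2 → advance -1; mR−mL=9/2 → turn +1·90°
n=4: pose=(-7,-6,S); sL=60/37, sR=60/17; mL=-2130/629, mR=1200/629; mL+mR=-930/629 → advance -1; mR−mL=90/17 → turn +1·90°
n=5: pose=(-7,-5,E); sL=30/37, sR=30/29; mL=-1425/1073, mR=240/1073; mL+mR=-1185/1073 → advance -1; mR−mL=45/29 → turn +1·90°
n=6: pose=(-8,-5,N); sL=4/3, sR=60/61; mL=-334/183, mR=-64/183; mL+mR=-398/183 → advance -1; mR−mL=90/61 → turn +1·90°
n=7: pose=(-8,-6,W); sL=15/2, sR=3; mL=-9, mR=-9/2; mL+mR=-27/2 → advance -1; mR−mL=9/2 → turn +1·90°

0 60/37 60/17 -2130/629 1200/629 -7 -6 S
1 30/37 30/29 -1425/1073 240/1073 -7 -5 E
2 4/3 60/61 -334/183 -64/183 -8 -5 N
3 15/2 3 -9 -9/2 -8 -6 W
4 60/37 60/17 -2130/629 1200/629 -7 -6 S
5 30/37 30/29 -1425/1073 240/1073 -7 -5 E
6 4/3 60/61 -334/183 -64/183 -8 -5 N
7 15/2 3 -9 -9/2 -8 -6 W
final -7 -6 S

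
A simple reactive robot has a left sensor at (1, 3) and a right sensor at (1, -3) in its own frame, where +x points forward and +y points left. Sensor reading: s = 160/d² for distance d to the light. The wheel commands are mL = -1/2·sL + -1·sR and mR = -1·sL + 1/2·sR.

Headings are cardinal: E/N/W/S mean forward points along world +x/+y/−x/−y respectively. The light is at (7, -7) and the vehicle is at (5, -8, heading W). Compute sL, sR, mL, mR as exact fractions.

32/5 160/13 -1008/65 -16/65

left sensor world pos  = (4, -11); dL² = 25
right sensor world pos = (4, -5); dR² = 13
sL = 160/25 = 32/5
sR = 160/13 = 160/13
mL = -1/2·sL + -1·sR = -1008/65
mR = -1·sL + 1/2·sR = -16/65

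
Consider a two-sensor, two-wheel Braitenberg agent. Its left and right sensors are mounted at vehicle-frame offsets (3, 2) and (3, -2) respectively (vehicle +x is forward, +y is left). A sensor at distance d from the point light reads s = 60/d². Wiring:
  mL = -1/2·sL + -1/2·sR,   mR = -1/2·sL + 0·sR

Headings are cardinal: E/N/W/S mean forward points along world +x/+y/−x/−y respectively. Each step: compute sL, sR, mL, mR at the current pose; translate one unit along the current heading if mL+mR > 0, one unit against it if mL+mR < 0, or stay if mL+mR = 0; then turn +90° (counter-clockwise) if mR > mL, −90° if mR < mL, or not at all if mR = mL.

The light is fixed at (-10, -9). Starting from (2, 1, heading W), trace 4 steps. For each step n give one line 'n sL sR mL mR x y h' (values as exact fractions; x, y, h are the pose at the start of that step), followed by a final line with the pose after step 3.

0 12/29 4/15 -148/435 -6/29 2 1 W
1 30/137 6/17 -666/2329 -15/137 3 1 S
2 12/85 60/337 -4572/28645 -6/85 3 2 E
3 15/74 15/98 -645/3626 -15/148 2 2 N
final 2 1 W

n=0: pose=(2,1,W); sL=12/29, sR=4/15; mL=-148/435, mR=-6/29; mL+mR=-238/435 → advance -1; mR−mL=2/15 → turn +1·90°
n=1: pose=(3,1,S); sL=30/137, sR=6/17; mL=-666/2329, mR=-15/137; mL+mR=-921/2329 → advance -1; mR−mL=3/17 → turn +1·90°
n=2: pose=(3,2,E); sL=12/85, sR=60/337; mL=-4572/28645, mR=-6/85; mL+mR=-6594/28645 → advance -1; mR−mL=30/337 → turn +1·90°
n=3: pose=(2,2,N); sL=15/74, sR=15/98; mL=-645/3626, mR=-15/148; mL+mR=-2025/7252 → advance -1; mR−mL=15/196 → turn +1·90°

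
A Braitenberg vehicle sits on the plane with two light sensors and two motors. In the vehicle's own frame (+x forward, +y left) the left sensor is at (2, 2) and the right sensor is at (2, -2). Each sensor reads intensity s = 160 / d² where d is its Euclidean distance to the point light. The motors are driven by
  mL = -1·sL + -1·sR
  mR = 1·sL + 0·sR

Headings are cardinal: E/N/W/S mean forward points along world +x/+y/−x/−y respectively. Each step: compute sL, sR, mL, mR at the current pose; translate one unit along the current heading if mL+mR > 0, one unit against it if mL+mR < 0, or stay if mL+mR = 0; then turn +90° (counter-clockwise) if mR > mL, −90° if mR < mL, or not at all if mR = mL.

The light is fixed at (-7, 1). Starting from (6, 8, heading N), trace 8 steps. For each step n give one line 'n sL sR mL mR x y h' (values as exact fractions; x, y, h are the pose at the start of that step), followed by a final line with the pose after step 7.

0 80/101 80/153 -20320/15453 80/101 6 8 N
1 160/137 32/37 -10304/5069 160/137 6 7 W
2 10/17 1 -27/17 10/17 7 7 S
3 160/337 160/281 -98880/94697 160/337 7 8 E
4 80/101 80/153 -20320/15453 80/101 6 8 N
5 160/137 32/37 -10304/5069 160/137 6 7 W
6 10/17 1 -27/17 10/17 7 7 S
7 160/337 160/281 -98880/94697 160/337 7 8 E
final 6 8 N

n=0: pose=(6,8,N); sL=80/101, sR=80/153; mL=-20320/15453, mR=80/101; mL+mR=-80/153 → advance -1; mR−mL=32560/15453 → turn +1·90°
n=1: pose=(6,7,W); sL=160/137, sR=32/37; mL=-10304/5069, mR=160/137; mL+mR=-32/37 → advance -1; mR−mL=16224/5069 → turn +1·90°
n=2: pose=(7,7,S); sL=10/17, sR=1; mL=-27/17, mR=10/17; mL+mR=-1 → advance -1; mR−mL=37/17 → turn +1·90°
n=3: pose=(7,8,E); sL=160/337, sR=160/281; mL=-98880/94697, mR=160/337; mL+mR=-160/281 → advance -1; mR−mL=143840/94697 → turn +1·90°
n=4: pose=(6,8,N); sL=80/101, sR=80/153; mL=-20320/15453, mR=80/101; mL+mR=-80/153 → advance -1; mR−mL=32560/15453 → turn +1·90°
n=5: pose=(6,7,W); sL=160/137, sR=32/37; mL=-10304/5069, mR=160/137; mL+mR=-32/37 → advance -1; mR−mL=16224/5069 → turn +1·90°
n=6: pose=(7,7,S); sL=10/17, sR=1; mL=-27/17, mR=10/17; mL+mR=-1 → advance -1; mR−mL=37/17 → turn +1·90°
n=7: pose=(7,8,E); sL=160/337, sR=160/281; mL=-98880/94697, mR=160/337; mL+mR=-160/281 → advance -1; mR−mL=143840/94697 → turn +1·90°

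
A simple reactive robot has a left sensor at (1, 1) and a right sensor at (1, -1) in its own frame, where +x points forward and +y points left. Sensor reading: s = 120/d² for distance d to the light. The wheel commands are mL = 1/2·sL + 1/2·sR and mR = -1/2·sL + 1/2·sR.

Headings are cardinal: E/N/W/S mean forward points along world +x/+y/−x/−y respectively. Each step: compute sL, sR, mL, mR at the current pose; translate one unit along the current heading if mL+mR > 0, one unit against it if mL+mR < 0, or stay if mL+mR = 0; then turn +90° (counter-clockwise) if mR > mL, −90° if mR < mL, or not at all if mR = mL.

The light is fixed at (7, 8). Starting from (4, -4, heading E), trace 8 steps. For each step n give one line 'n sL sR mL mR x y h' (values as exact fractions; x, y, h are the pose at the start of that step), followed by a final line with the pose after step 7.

0 24/25 120/173 3576/4325 -576/4325 4 -4 E
1 12/17 60/89 1044/1513 -24/1513 5 -4 S
2 24/41 40/51 1432/2091 208/2091 5 -5 W
3 3/4 30/37 231/296 9/296 4 -5 N
4 24/25 120/173 3576/4325 -576/4325 4 -4 E
5 12/17 60/89 1044/1513 -24/1513 5 -4 S
6 24/41 40/51 1432/2091 208/2091 5 -5 W
7 3/4 30/37 231/296 9/296 4 -5 N
final 4 -4 E

n=0: pose=(4,-4,E); sL=24/25, sR=120/173; mL=3576/4325, mR=-576/4325; mL+mR=120/173 → advance +1; mR−mL=-24/25 → turn -1·90°
n=1: pose=(5,-4,S); sL=12/17, sR=60/89; mL=1044/1513, mR=-24/1513; mL+mR=60/89 → advance +1; mR−mL=-12/17 → turn -1·90°
n=2: pose=(5,-5,W); sL=24/41, sR=40/51; mL=1432/2091, mR=208/2091; mL+mR=40/51 → advance +1; mR−mL=-24/41 → turn -1·90°
n=3: pose=(4,-5,N); sL=3/4, sR=30/37; mL=231/296, mR=9/296; mL+mR=30/37 → advance +1; mR−mL=-3/4 → turn -1·90°
n=4: pose=(4,-4,E); sL=24/25, sR=120/173; mL=3576/4325, mR=-576/4325; mL+mR=120/173 → advance +1; mR−mL=-24/25 → turn -1·90°
n=5: pose=(5,-4,S); sL=12/17, sR=60/89; mL=1044/1513, mR=-24/1513; mL+mR=60/89 → advance +1; mR−mL=-12/17 → turn -1·90°
n=6: pose=(5,-5,W); sL=24/41, sR=40/51; mL=1432/2091, mR=208/2091; mL+mR=40/51 → advance +1; mR−mL=-24/41 → turn -1·90°
n=7: pose=(4,-5,N); sL=3/4, sR=30/37; mL=231/296, mR=9/296; mL+mR=30/37 → advance +1; mR−mL=-3/4 → turn -1·90°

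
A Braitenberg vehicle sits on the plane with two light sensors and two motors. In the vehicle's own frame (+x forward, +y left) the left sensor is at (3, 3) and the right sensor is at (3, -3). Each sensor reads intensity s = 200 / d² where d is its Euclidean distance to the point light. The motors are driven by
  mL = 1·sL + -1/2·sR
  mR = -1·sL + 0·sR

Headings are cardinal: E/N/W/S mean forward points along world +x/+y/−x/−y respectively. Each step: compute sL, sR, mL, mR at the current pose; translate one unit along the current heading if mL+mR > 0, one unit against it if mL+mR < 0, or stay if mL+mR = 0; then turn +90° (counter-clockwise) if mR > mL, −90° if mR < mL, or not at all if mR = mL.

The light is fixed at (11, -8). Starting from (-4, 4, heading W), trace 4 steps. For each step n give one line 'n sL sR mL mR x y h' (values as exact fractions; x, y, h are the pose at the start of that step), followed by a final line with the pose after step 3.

0 40/81 200/549 1540/4941 -40/81 -4 4 W
1 100/257 100/173 4450/44461 -100/257 -3 4 N
2 200/317 40/37 1060/11729 -200/317 -3 3 E
3 25/26 50/97 1775/2522 -25/26 -4 3 S
final -4 4 W

n=0: pose=(-4,4,W); sL=40/81, sR=200/549; mL=1540/4941, mR=-40/81; mL+mR=-100/549 → advance -1; mR−mL=-3980/4941 → turn -1·90°
n=1: pose=(-3,4,N); sL=100/257, sR=100/173; mL=4450/44461, mR=-100/257; mL+mR=-50/173 → advance -1; mR−mL=-21750/44461 → turn -1·90°
n=2: pose=(-3,3,E); sL=200/317, sR=40/37; mL=1060/11729, mR=-200/317; mL+mR=-20/37 → advance -1; mR−mL=-8460/11729 → turn -1·90°
n=3: pose=(-4,3,S); sL=25/26, sR=50/97; mL=1775/2522, mR=-25/26; mL+mR=-25/97 → advance -1; mR−mL=-2100/1261 → turn -1·90°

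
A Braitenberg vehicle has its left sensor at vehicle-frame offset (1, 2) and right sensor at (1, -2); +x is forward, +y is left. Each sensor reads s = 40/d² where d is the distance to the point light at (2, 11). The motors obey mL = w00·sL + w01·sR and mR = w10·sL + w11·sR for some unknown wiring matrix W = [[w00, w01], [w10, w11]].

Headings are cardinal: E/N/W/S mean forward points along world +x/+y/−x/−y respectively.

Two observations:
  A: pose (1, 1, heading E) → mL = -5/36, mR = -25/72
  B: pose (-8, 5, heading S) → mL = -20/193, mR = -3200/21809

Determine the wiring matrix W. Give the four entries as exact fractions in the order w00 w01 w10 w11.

0 -1/2 -1 1

obs A: pose=(1,1,E) → sL=5/8, sR=5/18, mL=-5/36, mR=-25/72
obs B: pose=(-8,5,S) → sL=40/113, sR=40/193, mL=-20/193, mR=-3200/21809
sensor matrix S = [[5/8, 5/18], [40/113, 40/193]]; det S = 6125/196281
solve [mL_A; mL_B] = S·[w00; w01] and [mR_A; mR_B] = S·[w10; w11]:
  w00 = 0, w01 = -1/2, w10 = -1, w11 = 1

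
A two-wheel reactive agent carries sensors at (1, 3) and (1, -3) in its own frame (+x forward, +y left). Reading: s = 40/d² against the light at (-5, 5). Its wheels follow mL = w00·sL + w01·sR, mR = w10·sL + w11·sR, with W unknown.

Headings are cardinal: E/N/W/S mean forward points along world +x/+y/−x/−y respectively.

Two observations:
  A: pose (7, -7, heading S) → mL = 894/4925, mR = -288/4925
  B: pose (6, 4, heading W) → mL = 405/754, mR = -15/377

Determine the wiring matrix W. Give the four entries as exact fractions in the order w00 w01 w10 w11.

1 1/2 1 -1

obs A: pose=(7,-7,S) → sL=20/197, sR=4/25, mL=894/4925, mR=-288/4925
obs B: pose=(6,4,W) → sL=10/29, sR=5/13, mL=405/754, mR=-15/377
sensor matrix S = [[20/197, 4/25], [10/29, 5/13]]; det S = -5988/371345
solve [mL_A; mL_B] = S·[w00; w01] and [mR_A; mR_B] = S·[w10; w11]:
  w00 = 1, w01 = 1/2, w10 = 1, w11 = -1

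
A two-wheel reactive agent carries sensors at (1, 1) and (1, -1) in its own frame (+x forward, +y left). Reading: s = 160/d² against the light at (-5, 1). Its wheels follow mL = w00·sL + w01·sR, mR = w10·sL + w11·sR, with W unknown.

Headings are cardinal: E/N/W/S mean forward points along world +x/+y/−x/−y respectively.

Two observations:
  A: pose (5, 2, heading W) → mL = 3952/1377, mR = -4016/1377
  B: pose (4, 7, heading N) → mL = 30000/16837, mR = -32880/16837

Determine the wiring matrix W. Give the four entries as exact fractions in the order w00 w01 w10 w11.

1/2 1 -1 -1/2

obs A: pose=(5,2,W) → sL=160/81, sR=32/17, mL=3952/1377, mR=-4016/1377
obs B: pose=(4,7,N) → sL=160/113, sR=160/149, mL=30000/16837, mR=-32880/16837
sensor matrix S = [[160/81, 32/17], [160/113, 160/149]]; det S = -12615680/23184549
solve [mL_A; mL_B] = S·[w00; w01] and [mR_A; mR_B] = S·[w10; w11]:
  w00 = 1/2, w01 = 1, w10 = -1, w11 = -1/2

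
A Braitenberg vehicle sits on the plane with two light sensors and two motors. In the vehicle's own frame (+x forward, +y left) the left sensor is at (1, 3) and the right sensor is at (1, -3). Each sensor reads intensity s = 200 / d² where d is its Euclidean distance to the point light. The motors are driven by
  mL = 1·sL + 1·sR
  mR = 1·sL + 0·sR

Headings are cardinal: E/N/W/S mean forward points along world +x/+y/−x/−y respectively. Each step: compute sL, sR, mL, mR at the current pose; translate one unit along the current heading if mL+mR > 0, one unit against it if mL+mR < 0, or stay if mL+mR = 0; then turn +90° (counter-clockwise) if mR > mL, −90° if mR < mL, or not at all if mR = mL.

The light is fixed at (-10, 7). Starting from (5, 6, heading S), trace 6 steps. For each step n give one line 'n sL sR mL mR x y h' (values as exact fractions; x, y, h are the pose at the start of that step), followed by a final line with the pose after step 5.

n=0: pose=(5,6,S); sL=25/41, sR=50/37; mL=2975/1517, mR=25/41; mL+mR=3900/1517 → advance +1; mR−mL=-50/37 → turn -1·90°
n=1: pose=(5,5,W); sL=200/221, sR=200/197; mL=83600/43537, mR=200/221; mL+mR=123000/43537 → advance +1; mR−mL=-200/197 → turn -1·90°
n=2: pose=(4,5,N); sL=100/61, sR=20/29; mL=4120/1769, mR=100/61; mL+mR=7020/1769 → advance +1; mR−mL=-20/29 → turn -1·90°
n=3: pose=(4,6,E); sL=200/229, sR=200/241; mL=94000/55189, mR=200/229; mL+mR=142200/55189 → advance +1; mR−mL=-200/241 → turn -1·90°
n=4: pose=(5,6,S); sL=25/41, sR=50/37; mL=2975/1517, mR=25/41; mL+mR=3900/1517 → advance +1; mR−mL=-50/37 → turn -1·90°
n=5: pose=(5,5,W); sL=200/221, sR=200/197; mL=83600/43537, mR=200/221; mL+mR=123000/43537 → advance +1; mR−mL=-200/197 → turn -1·90°

0 25/41 50/37 2975/1517 25/41 5 6 S
1 200/221 200/197 83600/43537 200/221 5 5 W
2 100/61 20/29 4120/1769 100/61 4 5 N
3 200/229 200/241 94000/55189 200/229 4 6 E
4 25/41 50/37 2975/1517 25/41 5 6 S
5 200/221 200/197 83600/43537 200/221 5 5 W
final 4 5 N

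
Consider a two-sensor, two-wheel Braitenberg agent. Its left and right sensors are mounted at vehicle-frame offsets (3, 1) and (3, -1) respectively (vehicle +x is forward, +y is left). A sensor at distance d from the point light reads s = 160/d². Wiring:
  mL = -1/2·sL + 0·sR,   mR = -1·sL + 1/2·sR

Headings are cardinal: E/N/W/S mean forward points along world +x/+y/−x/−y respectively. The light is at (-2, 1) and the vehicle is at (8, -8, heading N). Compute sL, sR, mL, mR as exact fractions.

left sensor world pos  = (7, -5); dL² = 117
right sensor world pos = (9, -5); dR² = 157
sL = 160/117 = 160/117
sR = 160/157 = 160/157
mL = -1/2·sL + 0·sR = -80/117
mR = -1·sL + 1/2·sR = -15760/18369

160/117 160/157 -80/117 -15760/18369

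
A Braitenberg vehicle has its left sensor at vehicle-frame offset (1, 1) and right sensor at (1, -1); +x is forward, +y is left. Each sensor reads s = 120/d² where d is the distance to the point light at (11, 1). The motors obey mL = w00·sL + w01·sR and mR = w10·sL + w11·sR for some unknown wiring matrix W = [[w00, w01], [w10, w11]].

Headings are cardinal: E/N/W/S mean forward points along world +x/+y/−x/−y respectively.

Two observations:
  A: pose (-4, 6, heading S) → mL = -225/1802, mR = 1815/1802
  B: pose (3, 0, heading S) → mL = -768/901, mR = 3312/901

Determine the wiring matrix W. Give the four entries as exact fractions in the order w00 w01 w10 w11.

-1 1 1 1

obs A: pose=(-4,6,S) → sL=30/53, sR=15/34, mL=-225/1802, mR=1815/1802
obs B: pose=(3,0,S) → sL=120/53, sR=24/17, mL=-768/901, mR=3312/901
sensor matrix S = [[30/53, 15/34], [120/53, 24/17]]; det S = -180/901
solve [mL_A; mL_B] = S·[w00; w01] and [mR_A; mR_B] = S·[w10; w11]:
  w00 = -1, w01 = 1, w10 = 1, w11 = 1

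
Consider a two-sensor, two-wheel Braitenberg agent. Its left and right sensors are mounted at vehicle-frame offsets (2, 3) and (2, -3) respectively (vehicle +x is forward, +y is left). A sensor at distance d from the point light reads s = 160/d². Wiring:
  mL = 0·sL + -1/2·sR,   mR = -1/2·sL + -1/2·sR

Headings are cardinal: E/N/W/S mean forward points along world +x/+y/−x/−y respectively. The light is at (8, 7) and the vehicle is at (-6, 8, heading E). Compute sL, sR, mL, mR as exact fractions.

1 40/37 -20/37 -77/74

left sensor world pos  = (-4, 11); dL² = 160
right sensor world pos = (-4, 5); dR² = 148
sL = 160/160 = 1
sR = 160/148 = 40/37
mL = 0·sL + -1/2·sR = -20/37
mR = -1/2·sL + -1/2·sR = -77/74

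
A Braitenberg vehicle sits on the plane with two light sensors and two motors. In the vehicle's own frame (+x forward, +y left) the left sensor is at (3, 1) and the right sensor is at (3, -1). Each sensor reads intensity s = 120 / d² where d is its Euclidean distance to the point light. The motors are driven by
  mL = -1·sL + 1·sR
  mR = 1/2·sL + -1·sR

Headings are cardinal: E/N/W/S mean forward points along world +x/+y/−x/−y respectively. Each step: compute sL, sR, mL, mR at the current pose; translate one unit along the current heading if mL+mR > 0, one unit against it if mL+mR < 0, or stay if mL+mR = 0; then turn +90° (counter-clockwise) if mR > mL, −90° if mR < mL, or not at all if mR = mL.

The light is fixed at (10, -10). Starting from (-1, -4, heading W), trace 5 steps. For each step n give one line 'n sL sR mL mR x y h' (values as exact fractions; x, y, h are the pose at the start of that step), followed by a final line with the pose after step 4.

n=0: pose=(-1,-4,W); sL=120/221, sR=24/49; mL=-576/10829, mR=-2364/10829; mL+mR=-60/221 → advance -1; mR−mL=-1788/10829 → turn -1·90°
n=1: pose=(0,-4,N); sL=60/101, sR=20/27; mL=400/2727, mR=-1210/2727; mL+mR=-30/101 → advance -1; mR−mL=-1610/2727 → turn -1·90°
n=2: pose=(0,-5,E); sL=24/17, sR=24/13; mL=96/221, mR=-252/221; mL+mR=-12/17 → advance -1; mR−mL=-348/221 → turn -1·90°
n=3: pose=(-1,-5,S); sL=15/13, sR=30/37; mL=-165/481, mR=-225/962; mL+mR=-15/26 → advance -1; mR−mL=105/962 → turn +1·90°
n=4: pose=(-1,-4,E); sL=120/113, sR=120/89; mL=2880/10057, mR=-8220/10057; mL+mR=-60/113 → advance -1; mR−mL=-11100/10057 → turn -1·90°

0 120/221 24/49 -576/10829 -2364/10829 -1 -4 W
1 60/101 20/27 400/2727 -1210/2727 0 -4 N
2 24/17 24/13 96/221 -252/221 0 -5 E
3 15/13 30/37 -165/481 -225/962 -1 -5 S
4 120/113 120/89 2880/10057 -8220/10057 -1 -4 E
final -2 -4 S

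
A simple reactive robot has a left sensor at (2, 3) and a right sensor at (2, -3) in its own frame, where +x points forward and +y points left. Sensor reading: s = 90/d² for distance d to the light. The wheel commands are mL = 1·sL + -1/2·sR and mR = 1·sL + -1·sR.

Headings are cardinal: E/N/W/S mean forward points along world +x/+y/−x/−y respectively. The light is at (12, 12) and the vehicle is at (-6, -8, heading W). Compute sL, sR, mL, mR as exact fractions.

left sensor world pos  = (-8, -11); dL² = 929
right sensor world pos = (-8, -5); dR² = 689
sL = 90/929 = 90/929
sR = 90/689 = 90/689
mL = 1·sL + -1/2·sR = 20205/640081
mR = 1·sL + -1·sR = -21600/640081

90/929 90/689 20205/640081 -21600/640081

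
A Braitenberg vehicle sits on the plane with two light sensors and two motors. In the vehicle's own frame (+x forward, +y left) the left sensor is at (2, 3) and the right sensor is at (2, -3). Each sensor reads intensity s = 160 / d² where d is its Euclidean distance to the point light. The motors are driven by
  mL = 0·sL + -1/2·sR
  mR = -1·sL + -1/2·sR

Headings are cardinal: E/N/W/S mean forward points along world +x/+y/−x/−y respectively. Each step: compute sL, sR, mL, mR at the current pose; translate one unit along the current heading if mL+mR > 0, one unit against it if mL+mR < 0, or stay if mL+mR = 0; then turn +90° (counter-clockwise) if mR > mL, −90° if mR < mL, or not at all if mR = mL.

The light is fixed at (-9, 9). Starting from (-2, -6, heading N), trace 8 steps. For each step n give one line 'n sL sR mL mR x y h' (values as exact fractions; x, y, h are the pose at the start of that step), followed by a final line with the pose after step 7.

n=0: pose=(-2,-6,N); sL=32/37, sR=160/269; mL=-80/269, mR=-11568/9953; mL+mR=-14528/9953 → advance -1; mR−mL=-32/37 → turn -1·90°
n=1: pose=(-2,-7,E); sL=16/25, sR=80/221; mL=-40/221, mR=-4536/5525; mL+mR=-5536/5525 → advance -1; mR−mL=-16/25 → turn -1·90°
n=2: pose=(-3,-7,S); sL=32/81, sR=160/333; mL=-80/333, mR=-1904/2997; mL+mR=-2624/2997 → advance -1; mR−mL=-32/81 → turn -1·90°
n=3: pose=(-3,-6,W); sL=8/17, sR=1; mL=-1/2, mR=-33/34; mL+mR=-25/17 → advance -1; mR−mL=-8/17 → turn -1·90°
n=4: pose=(-2,-6,N); sL=32/37, sR=160/269; mL=-80/269, mR=-11568/9953; mL+mR=-14528/9953 → advance -1; mR−mL=-32/37 → turn -1·90°
n=5: pose=(-2,-7,E); sL=16/25, sR=80/221; mL=-40/221, mR=-4536/5525; mL+mR=-5536/5525 → advance -1; mR−mL=-16/25 → turn -1·90°
n=6: pose=(-3,-7,S); sL=32/81, sR=160/333; mL=-80/333, mR=-1904/2997; mL+mR=-2624/2997 → advance -1; mR−mL=-32/81 → turn -1·90°
n=7: pose=(-3,-6,W); sL=8/17, sR=1; mL=-1/2, mR=-33/34; mL+mR=-25/17 → advance -1; mR−mL=-8/17 → turn -1·90°

0 32/37 160/269 -80/269 -11568/9953 -2 -6 N
1 16/25 80/221 -40/221 -4536/5525 -2 -7 E
2 32/81 160/333 -80/333 -1904/2997 -3 -7 S
3 8/17 1 -1/2 -33/34 -3 -6 W
4 32/37 160/269 -80/269 -11568/9953 -2 -6 N
5 16/25 80/221 -40/221 -4536/5525 -2 -7 E
6 32/81 160/333 -80/333 -1904/2997 -3 -7 S
7 8/17 1 -1/2 -33/34 -3 -6 W
final -2 -6 N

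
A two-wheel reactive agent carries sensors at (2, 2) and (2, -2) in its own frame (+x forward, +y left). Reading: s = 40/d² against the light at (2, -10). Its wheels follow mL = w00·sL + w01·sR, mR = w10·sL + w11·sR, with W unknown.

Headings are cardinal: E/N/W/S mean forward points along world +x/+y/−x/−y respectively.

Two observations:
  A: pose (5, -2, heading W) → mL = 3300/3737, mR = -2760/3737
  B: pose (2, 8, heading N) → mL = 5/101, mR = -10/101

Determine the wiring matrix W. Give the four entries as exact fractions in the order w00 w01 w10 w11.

obs A: pose=(5,-2,W) → sL=40/37, sR=40/101, mL=3300/3737, mR=-2760/3737
obs B: pose=(2,8,N) → sL=10/101, sR=10/101, mL=5/101, mR=-10/101
sensor matrix S = [[40/37, 40/101], [10/101, 10/101]]; det S = 25600/377437
solve [mL_A; mL_B] = S·[w00; w01] and [mR_A; mR_B] = S·[w10; w11]:
  w00 = 1, w01 = -1/2, w10 = -1/2, w11 = -1/2

1 -1/2 -1/2 -1/2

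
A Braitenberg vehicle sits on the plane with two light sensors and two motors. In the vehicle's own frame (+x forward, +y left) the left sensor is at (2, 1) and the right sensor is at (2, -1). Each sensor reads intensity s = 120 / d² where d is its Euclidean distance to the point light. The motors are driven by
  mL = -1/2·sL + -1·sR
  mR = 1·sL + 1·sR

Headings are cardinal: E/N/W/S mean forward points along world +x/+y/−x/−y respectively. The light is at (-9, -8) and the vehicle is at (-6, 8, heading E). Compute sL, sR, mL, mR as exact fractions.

left sensor world pos  = (-4, 9); dL² = 314
right sensor world pos = (-4, 7); dR² = 250
sL = 120/314 = 60/157
sR = 120/250 = 12/25
mL = -1/2·sL + -1·sR = -2634/3925
mR = 1·sL + 1·sR = 3384/3925

60/157 12/25 -2634/3925 3384/3925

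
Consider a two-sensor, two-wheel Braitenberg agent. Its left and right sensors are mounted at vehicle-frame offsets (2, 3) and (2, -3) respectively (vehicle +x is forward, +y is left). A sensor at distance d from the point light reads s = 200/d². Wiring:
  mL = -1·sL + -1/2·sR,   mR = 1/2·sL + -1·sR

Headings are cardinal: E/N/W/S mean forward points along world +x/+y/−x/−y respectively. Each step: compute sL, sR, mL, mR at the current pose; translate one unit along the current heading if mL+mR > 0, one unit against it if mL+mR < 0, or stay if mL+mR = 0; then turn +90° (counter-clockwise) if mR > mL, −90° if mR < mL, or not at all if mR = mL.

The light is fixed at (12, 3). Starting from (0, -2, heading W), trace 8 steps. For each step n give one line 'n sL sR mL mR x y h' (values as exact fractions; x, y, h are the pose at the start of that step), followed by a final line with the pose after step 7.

n=0: pose=(0,-2,W); sL=10/13, sR=1; mL=-33/26, mR=-8/13; mL+mR=-49/26 → advance -1; mR−mL=17/26 → turn +1·90°
n=1: pose=(1,-2,S); sL=200/113, sR=40/49; mL=-12060/5537, mR=380/5537; mL+mR=-11680/5537 → advance -1; mR−mL=12440/5537 → turn +1·90°
n=2: pose=(1,-1,E); sL=100/41, sR=20/13; mL=-1710/533, mR=-170/533; mL+mR=-1880/533 → advance -1; mR−mL=1540/533 → turn +1·90°
n=3: pose=(0,-1,N); sL=200/229, sR=40/17; mL=-7980/3893, mR=-7460/3893; mL+mR=-15440/3893 → advance -1; mR−mL=520/3893 → turn +1·90°
n=4: pose=(0,-2,W); sL=10/13, sR=1; mL=-33/26, mR=-8/13; mL+mR=-49/26 → advance -1; mR−mL=17/26 → turn +1·90°
n=5: pose=(1,-2,S); sL=200/113, sR=40/49; mL=-12060/5537, mR=380/5537; mL+mR=-11680/5537 → advance -1; mR−mL=12440/5537 → turn +1·90°
n=6: pose=(1,-1,E); sL=100/41, sR=20/13; mL=-1710/533, mR=-170/533; mL+mR=-1880/533 → advance -1; mR−mL=1540/533 → turn +1·90°
n=7: pose=(0,-1,N); sL=200/229, sR=40/17; mL=-7980/3893, mR=-7460/3893; mL+mR=-15440/3893 → advance -1; mR−mL=520/3893 → turn +1·90°

0 10/13 1 -33/26 -8/13 0 -2 W
1 200/113 40/49 -12060/5537 380/5537 1 -2 S
2 100/41 20/13 -1710/533 -170/533 1 -1 E
3 200/229 40/17 -7980/3893 -7460/3893 0 -1 N
4 10/13 1 -33/26 -8/13 0 -2 W
5 200/113 40/49 -12060/5537 380/5537 1 -2 S
6 100/41 20/13 -1710/533 -170/533 1 -1 E
7 200/229 40/17 -7980/3893 -7460/3893 0 -1 N
final 0 -2 W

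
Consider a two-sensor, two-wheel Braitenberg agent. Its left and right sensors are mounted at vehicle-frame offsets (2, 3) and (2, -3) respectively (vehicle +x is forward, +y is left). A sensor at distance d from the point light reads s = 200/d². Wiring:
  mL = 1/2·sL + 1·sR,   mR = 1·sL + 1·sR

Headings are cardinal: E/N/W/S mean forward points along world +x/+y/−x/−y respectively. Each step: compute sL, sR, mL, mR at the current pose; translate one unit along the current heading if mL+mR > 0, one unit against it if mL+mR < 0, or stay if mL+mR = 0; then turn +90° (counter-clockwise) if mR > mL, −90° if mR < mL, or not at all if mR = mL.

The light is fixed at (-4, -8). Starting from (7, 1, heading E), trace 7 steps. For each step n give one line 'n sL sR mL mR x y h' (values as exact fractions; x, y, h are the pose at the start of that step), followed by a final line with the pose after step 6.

0 200/313 40/41 16620/12833 20720/12833 7 1 E
1 100/101 100/173 18750/17473 27400/17473 8 1 N
2 200/149 200/269 56700/40081 83600/40081 8 2 W
3 10/13 25/16 405/208 485/208 7 2 S
4 200/313 40/41 16620/12833 20720/12833 7 1 E
5 100/101 100/173 18750/17473 27400/17473 8 1 N
6 200/149 200/269 56700/40081 83600/40081 8 2 W
final 7 2 S

n=0: pose=(7,1,E); sL=200/313, sR=40/41; mL=16620/12833, mR=20720/12833; mL+mR=37340/12833 → advance +1; mR−mL=100/313 → turn +1·90°
n=1: pose=(8,1,N); sL=100/101, sR=100/173; mL=18750/17473, mR=27400/17473; mL+mR=46150/17473 → advance +1; mR−mL=50/101 → turn +1·90°
n=2: pose=(8,2,W); sL=200/149, sR=200/269; mL=56700/40081, mR=83600/40081; mL+mR=140300/40081 → advance +1; mR−mL=100/149 → turn +1·90°
n=3: pose=(7,2,S); sL=10/13, sR=25/16; mL=405/208, mR=485/208; mL+mR=445/104 → advance +1; mR−mL=5/13 → turn +1·90°
n=4: pose=(7,1,E); sL=200/313, sR=40/41; mL=16620/12833, mR=20720/12833; mL+mR=37340/12833 → advance +1; mR−mL=100/313 → turn +1·90°
n=5: pose=(8,1,N); sL=100/101, sR=100/173; mL=18750/17473, mR=27400/17473; mL+mR=46150/17473 → advance +1; mR−mL=50/101 → turn +1·90°
n=6: pose=(8,2,W); sL=200/149, sR=200/269; mL=56700/40081, mR=83600/40081; mL+mR=140300/40081 → advance +1; mR−mL=100/149 → turn +1·90°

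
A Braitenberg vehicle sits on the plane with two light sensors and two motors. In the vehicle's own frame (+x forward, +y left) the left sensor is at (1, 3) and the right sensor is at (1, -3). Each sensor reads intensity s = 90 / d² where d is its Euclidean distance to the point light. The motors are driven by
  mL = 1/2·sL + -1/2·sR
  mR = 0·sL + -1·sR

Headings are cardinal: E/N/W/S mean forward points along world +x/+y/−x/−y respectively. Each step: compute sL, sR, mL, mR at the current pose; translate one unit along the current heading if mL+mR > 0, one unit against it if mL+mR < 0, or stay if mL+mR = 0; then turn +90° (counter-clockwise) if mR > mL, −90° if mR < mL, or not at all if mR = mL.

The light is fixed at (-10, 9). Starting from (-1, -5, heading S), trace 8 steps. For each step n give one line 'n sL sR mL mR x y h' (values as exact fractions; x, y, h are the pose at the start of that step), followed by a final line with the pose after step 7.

n=0: pose=(-1,-5,S); sL=10/41, sR=10/29; mL=-60/1189, mR=-10/29; mL+mR=-470/1189 → advance -1; mR−mL=-350/1189 → turn -1·90°
n=1: pose=(-1,-4,W); sL=9/32, sR=45/82; mL=-351/2624, mR=-45/82; mL+mR=-1791/2624 → advance -1; mR−mL=-1089/2624 → turn -1·90°
n=2: pose=(0,-4,N); sL=90/193, sR=90/313; mL=5400/60409, mR=-90/313; mL+mR=-11970/60409 → advance -1; mR−mL=-22770/60409 → turn -1·90°
n=3: pose=(0,-5,E); sL=45/121, sR=9/41; mL=378/4961, mR=-9/41; mL+mR=-711/4961 → advance -1; mR−mL=-1467/4961 → turn -1·90°
n=4: pose=(-1,-5,S); sL=10/41, sR=10/29; mL=-60/1189, mR=-10/29; mL+mR=-470/1189 → advance -1; mR−mL=-350/1189 → turn -1·90°
n=5: pose=(-1,-4,W); sL=9/32, sR=45/82; mL=-351/2624, mR=-45/82; mL+mR=-1791/2624 → advance -1; mR−mL=-1089/2624 → turn -1·90°
n=6: pose=(0,-4,N); sL=90/193, sR=90/313; mL=5400/60409, mR=-90/313; mL+mR=-11970/60409 → advance -1; mR−mL=-22770/60409 → turn -1·90°
n=7: pose=(0,-5,E); sL=45/121, sR=9/41; mL=378/4961, mR=-9/41; mL+mR=-711/4961 → advance -1; mR−mL=-1467/4961 → turn -1·90°

0 10/41 10/29 -60/1189 -10/29 -1 -5 S
1 9/32 45/82 -351/2624 -45/82 -1 -4 W
2 90/193 90/313 5400/60409 -90/313 0 -4 N
3 45/121 9/41 378/4961 -9/41 0 -5 E
4 10/41 10/29 -60/1189 -10/29 -1 -5 S
5 9/32 45/82 -351/2624 -45/82 -1 -4 W
6 90/193 90/313 5400/60409 -90/313 0 -4 N
7 45/121 9/41 378/4961 -9/41 0 -5 E
final -1 -5 S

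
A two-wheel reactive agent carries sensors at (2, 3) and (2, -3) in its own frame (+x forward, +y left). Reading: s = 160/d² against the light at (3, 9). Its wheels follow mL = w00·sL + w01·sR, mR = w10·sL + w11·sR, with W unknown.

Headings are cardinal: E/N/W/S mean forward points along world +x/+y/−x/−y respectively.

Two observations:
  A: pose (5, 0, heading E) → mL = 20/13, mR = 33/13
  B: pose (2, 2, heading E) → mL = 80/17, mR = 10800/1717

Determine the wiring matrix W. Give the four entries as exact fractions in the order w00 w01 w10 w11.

obs A: pose=(5,0,E) → sL=40/13, sR=1, mL=20/13, mR=33/13
obs B: pose=(2,2,E) → sL=160/17, sR=160/101, mL=80/17, mR=10800/1717
sensor matrix S = [[40/13, 1], [160/17, 160/101]]; det S = -101280/22321
solve [mL_A; mL_B] = S·[w00; w01] and [mR_A; mR_B] = S·[w10; w11]:
  w00 = 1/2, w01 = 0, w10 = 1/2, w11 = 1

1/2 0 1/2 1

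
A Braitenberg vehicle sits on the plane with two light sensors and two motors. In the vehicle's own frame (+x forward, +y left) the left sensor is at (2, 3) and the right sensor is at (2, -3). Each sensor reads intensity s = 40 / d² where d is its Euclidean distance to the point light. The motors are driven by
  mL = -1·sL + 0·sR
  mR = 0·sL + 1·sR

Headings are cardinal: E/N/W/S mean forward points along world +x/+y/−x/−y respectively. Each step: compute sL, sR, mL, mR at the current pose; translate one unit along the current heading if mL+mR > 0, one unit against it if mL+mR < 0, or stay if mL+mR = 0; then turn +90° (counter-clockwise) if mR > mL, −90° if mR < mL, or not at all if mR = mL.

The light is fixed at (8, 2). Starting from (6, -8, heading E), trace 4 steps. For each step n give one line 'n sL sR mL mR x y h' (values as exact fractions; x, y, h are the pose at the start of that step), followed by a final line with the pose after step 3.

0 40/49 40/169 -40/49 40/169 6 -8 E
1 2/5 5/8 -2/5 5/8 5 -8 N
2 40/169 40/61 -40/169 40/61 5 -7 W
3 20/61 4/17 -20/61 4/17 4 -7 S
final 4 -6 E

n=0: pose=(6,-8,E); sL=40/49, sR=40/169; mL=-40/49, mR=40/169; mL+mR=-4800/8281 → advance -1; mR−mL=8720/8281 → turn +1·90°
n=1: pose=(5,-8,N); sL=2/5, sR=5/8; mL=-2/5, mR=5/8; mL+mR=9/40 → advance +1; mR−mL=41/40 → turn +1·90°
n=2: pose=(5,-7,W); sL=40/169, sR=40/61; mL=-40/169, mR=40/61; mL+mR=4320/10309 → advance +1; mR−mL=9200/10309 → turn +1·90°
n=3: pose=(4,-7,S); sL=20/61, sR=4/17; mL=-20/61, mR=4/17; mL+mR=-96/1037 → advance -1; mR−mL=584/1037 → turn +1·90°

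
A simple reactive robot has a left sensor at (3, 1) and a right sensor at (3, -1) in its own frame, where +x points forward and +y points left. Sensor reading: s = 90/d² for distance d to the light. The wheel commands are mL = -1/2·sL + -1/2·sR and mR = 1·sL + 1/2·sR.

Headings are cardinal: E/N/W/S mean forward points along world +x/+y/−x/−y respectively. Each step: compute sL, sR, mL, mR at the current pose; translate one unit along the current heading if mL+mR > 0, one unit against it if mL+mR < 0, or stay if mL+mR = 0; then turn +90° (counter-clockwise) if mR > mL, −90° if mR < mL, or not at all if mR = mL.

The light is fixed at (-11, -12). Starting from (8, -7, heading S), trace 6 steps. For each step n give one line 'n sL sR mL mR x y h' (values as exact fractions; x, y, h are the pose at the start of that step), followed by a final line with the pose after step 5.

n=0: pose=(8,-7,S); sL=45/202, sR=45/164; mL=-8235/33128, mR=11925/33128; mL+mR=45/404 → advance +1; mR−mL=2520/4141 → turn +1·90°
n=1: pose=(8,-8,E); sL=90/509, sR=90/493; mL=-45090/250937, mR=67275/250937; mL+mR=45/509 → advance +1; mR−mL=112365/250937 → turn +1·90°
n=2: pose=(9,-8,N); sL=9/41, sR=9/49; mL=-405/2009, mR=1251/4018; mL+mR=9/82 → advance +1; mR−mL=2061/4018 → turn +1·90°
n=3: pose=(9,-7,W); sL=18/61, sR=18/65; mL=-1134/3965, mR=1719/3965; mL+mR=9/61 → advance +1; mR−mL=2853/3965 → turn +1·90°
n=4: pose=(8,-7,S); sL=45/202, sR=45/164; mL=-8235/33128, mR=11925/33128; mL+mR=45/404 → advance +1; mR−mL=2520/4141 → turn +1·90°
n=5: pose=(8,-8,E); sL=90/509, sR=90/493; mL=-45090/250937, mR=67275/250937; mL+mR=45/509 → advance +1; mR−mL=112365/250937 → turn +1·90°

0 45/202 45/164 -8235/33128 11925/33128 8 -7 S
1 90/509 90/493 -45090/250937 67275/250937 8 -8 E
2 9/41 9/49 -405/2009 1251/4018 9 -8 N
3 18/61 18/65 -1134/3965 1719/3965 9 -7 W
4 45/202 45/164 -8235/33128 11925/33128 8 -7 S
5 90/509 90/493 -45090/250937 67275/250937 8 -8 E
final 9 -8 N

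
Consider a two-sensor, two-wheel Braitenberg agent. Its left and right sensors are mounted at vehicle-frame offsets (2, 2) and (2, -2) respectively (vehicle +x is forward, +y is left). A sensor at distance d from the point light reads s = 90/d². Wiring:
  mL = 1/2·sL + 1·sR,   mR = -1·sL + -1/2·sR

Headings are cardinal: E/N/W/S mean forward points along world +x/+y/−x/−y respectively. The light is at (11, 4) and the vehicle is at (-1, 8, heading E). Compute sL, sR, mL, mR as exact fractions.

left sensor world pos  = (1, 10); dL² = 136
right sensor world pos = (1, 6); dR² = 104
sL = 90/136 = 45/68
sR = 90/104 = 45/52
mL = 1/2·sL + 1·sR = 2115/1768
mR = -1·sL + -1/2·sR = -1935/1768

45/68 45/52 2115/1768 -1935/1768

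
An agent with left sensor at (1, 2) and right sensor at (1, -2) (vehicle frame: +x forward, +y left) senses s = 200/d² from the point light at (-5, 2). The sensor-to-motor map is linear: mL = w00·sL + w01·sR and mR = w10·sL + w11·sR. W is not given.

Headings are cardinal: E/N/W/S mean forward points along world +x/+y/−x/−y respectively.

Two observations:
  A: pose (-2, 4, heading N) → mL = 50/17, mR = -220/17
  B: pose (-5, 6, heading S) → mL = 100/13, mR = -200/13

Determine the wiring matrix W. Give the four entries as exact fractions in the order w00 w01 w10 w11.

obs A: pose=(-2,4,N) → sL=20, sR=100/17, mL=50/17, mR=-220/17
obs B: pose=(-5,6,S) → sL=200/13, sR=200/13, mL=100/13, mR=-200/13
sensor matrix S = [[20, 100/17], [200/13, 200/13]]; det S = 48000/221
solve [mL_A; mL_B] = S·[w00; w01] and [mR_A; mR_B] = S·[w10; w11]:
  w00 = 0, w01 = 1/2, w10 = -1/2, w11 = -1/2

0 1/2 -1/2 -1/2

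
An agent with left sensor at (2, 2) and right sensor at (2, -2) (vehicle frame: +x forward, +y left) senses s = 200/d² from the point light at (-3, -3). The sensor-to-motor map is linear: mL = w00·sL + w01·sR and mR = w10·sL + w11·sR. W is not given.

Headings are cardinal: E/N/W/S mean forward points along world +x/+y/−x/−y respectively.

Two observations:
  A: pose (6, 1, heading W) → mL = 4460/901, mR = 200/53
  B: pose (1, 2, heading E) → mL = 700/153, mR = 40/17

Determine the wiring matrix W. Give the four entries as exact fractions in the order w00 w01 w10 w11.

1 1/2 1 0

obs A: pose=(6,1,W) → sL=200/53, sR=40/17, mL=4460/901, mR=200/53
obs B: pose=(1,2,E) → sL=40/17, sR=40/9, mL=700/153, mR=40/17
sensor matrix S = [[200/53, 40/17], [40/17, 40/9]]; det S = 1548800/137853
solve [mL_A; mL_B] = S·[w00; w01] and [mR_A; mR_B] = S·[w10; w11]:
  w00 = 1, w01 = 1/2, w10 = 1, w11 = 0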